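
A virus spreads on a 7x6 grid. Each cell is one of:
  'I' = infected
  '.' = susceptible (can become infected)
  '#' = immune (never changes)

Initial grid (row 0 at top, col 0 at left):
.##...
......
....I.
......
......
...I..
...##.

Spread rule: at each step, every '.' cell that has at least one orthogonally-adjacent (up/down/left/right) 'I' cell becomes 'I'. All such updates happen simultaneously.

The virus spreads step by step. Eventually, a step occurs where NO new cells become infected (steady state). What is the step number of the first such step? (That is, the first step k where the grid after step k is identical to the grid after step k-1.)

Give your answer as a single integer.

Step 0 (initial): 2 infected
Step 1: +7 new -> 9 infected
Step 2: +11 new -> 20 infected
Step 3: +10 new -> 30 infected
Step 4: +5 new -> 35 infected
Step 5: +2 new -> 37 infected
Step 6: +1 new -> 38 infected
Step 7: +0 new -> 38 infected

Answer: 7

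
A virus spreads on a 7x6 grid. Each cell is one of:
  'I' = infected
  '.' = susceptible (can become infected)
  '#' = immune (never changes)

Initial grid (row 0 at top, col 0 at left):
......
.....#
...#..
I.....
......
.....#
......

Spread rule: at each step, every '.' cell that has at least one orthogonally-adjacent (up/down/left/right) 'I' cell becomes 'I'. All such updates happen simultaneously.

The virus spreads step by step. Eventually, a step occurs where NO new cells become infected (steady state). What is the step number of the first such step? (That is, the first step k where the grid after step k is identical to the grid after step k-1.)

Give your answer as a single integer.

Step 0 (initial): 1 infected
Step 1: +3 new -> 4 infected
Step 2: +5 new -> 9 infected
Step 3: +7 new -> 16 infected
Step 4: +6 new -> 22 infected
Step 5: +7 new -> 29 infected
Step 6: +6 new -> 35 infected
Step 7: +2 new -> 37 infected
Step 8: +2 new -> 39 infected
Step 9: +0 new -> 39 infected

Answer: 9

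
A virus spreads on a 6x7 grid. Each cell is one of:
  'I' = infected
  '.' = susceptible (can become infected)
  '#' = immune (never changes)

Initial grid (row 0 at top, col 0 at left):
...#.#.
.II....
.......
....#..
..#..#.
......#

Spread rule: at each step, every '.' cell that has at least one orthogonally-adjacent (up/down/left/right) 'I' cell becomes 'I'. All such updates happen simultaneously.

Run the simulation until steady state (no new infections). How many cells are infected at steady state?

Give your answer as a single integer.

Answer: 36

Derivation:
Step 0 (initial): 2 infected
Step 1: +6 new -> 8 infected
Step 2: +6 new -> 14 infected
Step 3: +6 new -> 20 infected
Step 4: +5 new -> 25 infected
Step 5: +7 new -> 32 infected
Step 6: +2 new -> 34 infected
Step 7: +2 new -> 36 infected
Step 8: +0 new -> 36 infected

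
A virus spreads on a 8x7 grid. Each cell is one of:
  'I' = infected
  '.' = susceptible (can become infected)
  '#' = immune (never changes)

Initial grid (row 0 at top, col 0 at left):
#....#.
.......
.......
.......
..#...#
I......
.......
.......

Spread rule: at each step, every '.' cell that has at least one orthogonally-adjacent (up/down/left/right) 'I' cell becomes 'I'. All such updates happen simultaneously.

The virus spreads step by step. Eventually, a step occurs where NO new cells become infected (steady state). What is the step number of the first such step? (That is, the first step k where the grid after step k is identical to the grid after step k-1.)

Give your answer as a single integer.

Answer: 12

Derivation:
Step 0 (initial): 1 infected
Step 1: +3 new -> 4 infected
Step 2: +5 new -> 9 infected
Step 3: +5 new -> 14 infected
Step 4: +7 new -> 21 infected
Step 5: +7 new -> 28 infected
Step 6: +8 new -> 36 infected
Step 7: +6 new -> 42 infected
Step 8: +5 new -> 47 infected
Step 9: +3 new -> 50 infected
Step 10: +1 new -> 51 infected
Step 11: +1 new -> 52 infected
Step 12: +0 new -> 52 infected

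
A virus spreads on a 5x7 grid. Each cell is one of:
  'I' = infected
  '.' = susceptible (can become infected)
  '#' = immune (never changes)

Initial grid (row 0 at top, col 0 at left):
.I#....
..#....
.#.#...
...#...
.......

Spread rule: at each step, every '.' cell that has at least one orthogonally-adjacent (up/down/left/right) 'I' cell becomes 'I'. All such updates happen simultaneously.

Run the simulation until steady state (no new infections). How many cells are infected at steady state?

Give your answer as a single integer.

Answer: 30

Derivation:
Step 0 (initial): 1 infected
Step 1: +2 new -> 3 infected
Step 2: +1 new -> 4 infected
Step 3: +1 new -> 5 infected
Step 4: +1 new -> 6 infected
Step 5: +2 new -> 8 infected
Step 6: +2 new -> 10 infected
Step 7: +2 new -> 12 infected
Step 8: +1 new -> 13 infected
Step 9: +1 new -> 14 infected
Step 10: +2 new -> 16 infected
Step 11: +3 new -> 19 infected
Step 12: +3 new -> 22 infected
Step 13: +4 new -> 26 infected
Step 14: +3 new -> 29 infected
Step 15: +1 new -> 30 infected
Step 16: +0 new -> 30 infected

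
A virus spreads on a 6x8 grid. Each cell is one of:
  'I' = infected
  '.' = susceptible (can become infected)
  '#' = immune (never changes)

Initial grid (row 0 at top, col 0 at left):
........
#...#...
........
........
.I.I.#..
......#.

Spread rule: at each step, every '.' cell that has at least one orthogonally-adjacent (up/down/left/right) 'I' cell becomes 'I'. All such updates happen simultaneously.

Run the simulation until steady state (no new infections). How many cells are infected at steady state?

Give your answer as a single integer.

Step 0 (initial): 2 infected
Step 1: +7 new -> 9 infected
Step 2: +8 new -> 17 infected
Step 3: +7 new -> 24 infected
Step 4: +5 new -> 29 infected
Step 5: +7 new -> 36 infected
Step 6: +4 new -> 40 infected
Step 7: +3 new -> 43 infected
Step 8: +1 new -> 44 infected
Step 9: +0 new -> 44 infected

Answer: 44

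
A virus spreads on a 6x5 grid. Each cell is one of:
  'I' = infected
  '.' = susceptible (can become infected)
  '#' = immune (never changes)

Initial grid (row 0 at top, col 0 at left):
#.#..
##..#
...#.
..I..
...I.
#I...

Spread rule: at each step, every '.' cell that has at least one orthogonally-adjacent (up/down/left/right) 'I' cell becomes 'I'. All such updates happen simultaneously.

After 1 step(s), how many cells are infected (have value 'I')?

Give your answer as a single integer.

Step 0 (initial): 3 infected
Step 1: +8 new -> 11 infected

Answer: 11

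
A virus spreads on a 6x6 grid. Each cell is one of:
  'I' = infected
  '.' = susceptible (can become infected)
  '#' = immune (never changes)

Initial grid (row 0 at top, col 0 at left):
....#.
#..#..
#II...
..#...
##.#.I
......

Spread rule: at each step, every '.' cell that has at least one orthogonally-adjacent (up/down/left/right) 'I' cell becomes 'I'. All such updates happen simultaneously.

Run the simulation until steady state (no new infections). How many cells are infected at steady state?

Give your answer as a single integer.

Answer: 28

Derivation:
Step 0 (initial): 3 infected
Step 1: +7 new -> 10 infected
Step 2: +8 new -> 18 infected
Step 3: +5 new -> 23 infected
Step 4: +2 new -> 25 infected
Step 5: +2 new -> 27 infected
Step 6: +1 new -> 28 infected
Step 7: +0 new -> 28 infected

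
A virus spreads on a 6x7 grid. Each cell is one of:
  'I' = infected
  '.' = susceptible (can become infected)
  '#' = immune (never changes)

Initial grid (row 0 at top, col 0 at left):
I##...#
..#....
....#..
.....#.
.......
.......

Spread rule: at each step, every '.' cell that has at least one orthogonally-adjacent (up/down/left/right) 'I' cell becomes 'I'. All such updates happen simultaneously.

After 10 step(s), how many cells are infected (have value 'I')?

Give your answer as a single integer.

Answer: 34

Derivation:
Step 0 (initial): 1 infected
Step 1: +1 new -> 2 infected
Step 2: +2 new -> 4 infected
Step 3: +2 new -> 6 infected
Step 4: +3 new -> 9 infected
Step 5: +4 new -> 13 infected
Step 6: +4 new -> 17 infected
Step 7: +5 new -> 22 infected
Step 8: +4 new -> 26 infected
Step 9: +5 new -> 31 infected
Step 10: +3 new -> 34 infected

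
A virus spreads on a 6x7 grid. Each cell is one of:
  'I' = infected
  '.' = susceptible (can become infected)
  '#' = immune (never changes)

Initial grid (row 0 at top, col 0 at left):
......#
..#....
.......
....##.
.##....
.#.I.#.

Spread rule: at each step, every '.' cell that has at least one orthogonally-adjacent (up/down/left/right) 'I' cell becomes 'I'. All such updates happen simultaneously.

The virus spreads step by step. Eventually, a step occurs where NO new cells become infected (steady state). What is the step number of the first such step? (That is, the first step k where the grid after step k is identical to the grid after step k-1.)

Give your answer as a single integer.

Answer: 9

Derivation:
Step 0 (initial): 1 infected
Step 1: +3 new -> 4 infected
Step 2: +2 new -> 6 infected
Step 3: +3 new -> 9 infected
Step 4: +5 new -> 14 infected
Step 5: +7 new -> 21 infected
Step 6: +7 new -> 28 infected
Step 7: +5 new -> 33 infected
Step 8: +1 new -> 34 infected
Step 9: +0 new -> 34 infected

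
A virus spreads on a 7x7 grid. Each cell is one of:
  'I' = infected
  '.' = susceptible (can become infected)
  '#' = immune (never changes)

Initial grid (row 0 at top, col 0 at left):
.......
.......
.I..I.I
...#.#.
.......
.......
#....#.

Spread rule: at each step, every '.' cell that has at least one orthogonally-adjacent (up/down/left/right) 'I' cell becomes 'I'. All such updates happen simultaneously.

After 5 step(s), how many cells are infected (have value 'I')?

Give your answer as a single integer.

Step 0 (initial): 3 infected
Step 1: +10 new -> 13 infected
Step 2: +12 new -> 25 infected
Step 3: +11 new -> 36 infected
Step 4: +7 new -> 43 infected
Step 5: +2 new -> 45 infected

Answer: 45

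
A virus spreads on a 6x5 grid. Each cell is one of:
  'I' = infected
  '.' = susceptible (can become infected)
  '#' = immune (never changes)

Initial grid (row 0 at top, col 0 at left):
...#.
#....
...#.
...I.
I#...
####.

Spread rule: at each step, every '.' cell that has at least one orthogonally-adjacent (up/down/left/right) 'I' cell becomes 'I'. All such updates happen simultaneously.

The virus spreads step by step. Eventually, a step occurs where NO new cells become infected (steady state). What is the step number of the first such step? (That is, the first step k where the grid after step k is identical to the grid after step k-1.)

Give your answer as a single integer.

Step 0 (initial): 2 infected
Step 1: +4 new -> 6 infected
Step 2: +6 new -> 12 infected
Step 3: +4 new -> 16 infected
Step 4: +4 new -> 20 infected
Step 5: +1 new -> 21 infected
Step 6: +1 new -> 22 infected
Step 7: +0 new -> 22 infected

Answer: 7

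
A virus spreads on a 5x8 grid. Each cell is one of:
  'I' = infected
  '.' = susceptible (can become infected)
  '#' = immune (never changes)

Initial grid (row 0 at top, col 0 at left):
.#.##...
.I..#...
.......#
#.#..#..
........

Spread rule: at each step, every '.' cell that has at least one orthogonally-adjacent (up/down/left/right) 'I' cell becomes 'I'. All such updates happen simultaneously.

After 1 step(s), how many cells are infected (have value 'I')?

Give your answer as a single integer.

Step 0 (initial): 1 infected
Step 1: +3 new -> 4 infected

Answer: 4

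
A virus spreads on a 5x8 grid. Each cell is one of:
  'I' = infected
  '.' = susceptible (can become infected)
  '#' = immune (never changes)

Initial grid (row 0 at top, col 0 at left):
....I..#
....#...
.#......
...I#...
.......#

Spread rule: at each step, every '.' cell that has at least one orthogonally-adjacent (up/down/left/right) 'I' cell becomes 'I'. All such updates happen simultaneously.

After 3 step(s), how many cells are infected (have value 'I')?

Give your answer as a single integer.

Answer: 23

Derivation:
Step 0 (initial): 2 infected
Step 1: +5 new -> 7 infected
Step 2: +9 new -> 16 infected
Step 3: +7 new -> 23 infected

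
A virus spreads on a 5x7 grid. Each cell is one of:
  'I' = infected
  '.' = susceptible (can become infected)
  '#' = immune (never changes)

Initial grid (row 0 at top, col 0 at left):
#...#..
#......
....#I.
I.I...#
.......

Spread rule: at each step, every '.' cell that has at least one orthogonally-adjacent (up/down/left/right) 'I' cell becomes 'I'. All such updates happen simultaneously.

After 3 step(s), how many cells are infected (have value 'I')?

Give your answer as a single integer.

Step 0 (initial): 3 infected
Step 1: +9 new -> 12 infected
Step 2: +10 new -> 22 infected
Step 3: +6 new -> 28 infected

Answer: 28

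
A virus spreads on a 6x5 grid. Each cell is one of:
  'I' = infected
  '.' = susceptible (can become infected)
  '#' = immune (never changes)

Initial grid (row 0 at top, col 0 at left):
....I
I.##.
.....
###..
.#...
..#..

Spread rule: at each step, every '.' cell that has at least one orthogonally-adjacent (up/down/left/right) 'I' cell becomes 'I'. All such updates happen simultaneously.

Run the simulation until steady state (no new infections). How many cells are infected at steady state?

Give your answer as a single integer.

Step 0 (initial): 2 infected
Step 1: +5 new -> 7 infected
Step 2: +4 new -> 11 infected
Step 3: +3 new -> 14 infected
Step 4: +2 new -> 16 infected
Step 5: +2 new -> 18 infected
Step 6: +2 new -> 20 infected
Step 7: +0 new -> 20 infected

Answer: 20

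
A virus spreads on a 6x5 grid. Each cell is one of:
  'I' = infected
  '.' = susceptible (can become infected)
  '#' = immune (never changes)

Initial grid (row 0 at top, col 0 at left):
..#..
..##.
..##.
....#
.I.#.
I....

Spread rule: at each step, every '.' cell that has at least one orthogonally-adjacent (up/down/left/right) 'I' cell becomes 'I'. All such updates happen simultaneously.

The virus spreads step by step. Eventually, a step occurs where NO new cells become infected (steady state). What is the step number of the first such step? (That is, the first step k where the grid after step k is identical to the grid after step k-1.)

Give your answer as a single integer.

Step 0 (initial): 2 infected
Step 1: +4 new -> 6 infected
Step 2: +4 new -> 10 infected
Step 3: +4 new -> 14 infected
Step 4: +3 new -> 17 infected
Step 5: +2 new -> 19 infected
Step 6: +0 new -> 19 infected

Answer: 6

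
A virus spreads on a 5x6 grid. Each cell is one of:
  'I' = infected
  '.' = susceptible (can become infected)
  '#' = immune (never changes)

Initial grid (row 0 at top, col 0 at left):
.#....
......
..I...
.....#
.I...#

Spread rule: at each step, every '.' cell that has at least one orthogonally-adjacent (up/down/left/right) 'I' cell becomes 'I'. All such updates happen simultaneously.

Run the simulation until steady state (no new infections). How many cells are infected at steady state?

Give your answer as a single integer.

Step 0 (initial): 2 infected
Step 1: +7 new -> 9 infected
Step 2: +8 new -> 17 infected
Step 3: +6 new -> 23 infected
Step 4: +3 new -> 26 infected
Step 5: +1 new -> 27 infected
Step 6: +0 new -> 27 infected

Answer: 27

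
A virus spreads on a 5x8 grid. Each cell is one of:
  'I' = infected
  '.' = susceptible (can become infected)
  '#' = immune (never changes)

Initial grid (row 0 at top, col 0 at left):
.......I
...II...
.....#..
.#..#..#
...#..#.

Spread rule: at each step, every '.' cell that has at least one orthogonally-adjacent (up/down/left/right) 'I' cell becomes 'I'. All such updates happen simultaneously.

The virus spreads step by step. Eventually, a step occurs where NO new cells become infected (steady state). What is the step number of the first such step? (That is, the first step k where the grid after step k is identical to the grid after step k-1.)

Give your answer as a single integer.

Step 0 (initial): 3 infected
Step 1: +8 new -> 11 infected
Step 2: +7 new -> 18 infected
Step 3: +5 new -> 23 infected
Step 4: +4 new -> 27 infected
Step 5: +3 new -> 30 infected
Step 6: +2 new -> 32 infected
Step 7: +1 new -> 33 infected
Step 8: +0 new -> 33 infected

Answer: 8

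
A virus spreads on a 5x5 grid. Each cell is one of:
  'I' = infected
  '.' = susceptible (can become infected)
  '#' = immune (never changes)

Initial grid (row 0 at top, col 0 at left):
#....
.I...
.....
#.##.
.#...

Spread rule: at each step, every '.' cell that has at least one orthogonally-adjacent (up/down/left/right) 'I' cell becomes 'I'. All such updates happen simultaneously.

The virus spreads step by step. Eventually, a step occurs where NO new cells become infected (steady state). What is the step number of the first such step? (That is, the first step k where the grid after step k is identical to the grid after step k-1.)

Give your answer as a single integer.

Step 0 (initial): 1 infected
Step 1: +4 new -> 5 infected
Step 2: +5 new -> 10 infected
Step 3: +3 new -> 13 infected
Step 4: +2 new -> 15 infected
Step 5: +1 new -> 16 infected
Step 6: +1 new -> 17 infected
Step 7: +1 new -> 18 infected
Step 8: +1 new -> 19 infected
Step 9: +0 new -> 19 infected

Answer: 9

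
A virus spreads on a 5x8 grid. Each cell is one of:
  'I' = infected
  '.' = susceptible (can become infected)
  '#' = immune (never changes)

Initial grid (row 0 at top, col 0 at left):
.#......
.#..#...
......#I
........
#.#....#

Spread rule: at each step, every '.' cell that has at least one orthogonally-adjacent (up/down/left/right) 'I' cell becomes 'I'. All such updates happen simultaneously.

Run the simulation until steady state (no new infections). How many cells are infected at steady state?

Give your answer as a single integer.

Step 0 (initial): 1 infected
Step 1: +2 new -> 3 infected
Step 2: +3 new -> 6 infected
Step 3: +4 new -> 10 infected
Step 4: +4 new -> 14 infected
Step 5: +4 new -> 18 infected
Step 6: +4 new -> 22 infected
Step 7: +4 new -> 26 infected
Step 8: +4 new -> 30 infected
Step 9: +1 new -> 31 infected
Step 10: +1 new -> 32 infected
Step 11: +1 new -> 33 infected
Step 12: +0 new -> 33 infected

Answer: 33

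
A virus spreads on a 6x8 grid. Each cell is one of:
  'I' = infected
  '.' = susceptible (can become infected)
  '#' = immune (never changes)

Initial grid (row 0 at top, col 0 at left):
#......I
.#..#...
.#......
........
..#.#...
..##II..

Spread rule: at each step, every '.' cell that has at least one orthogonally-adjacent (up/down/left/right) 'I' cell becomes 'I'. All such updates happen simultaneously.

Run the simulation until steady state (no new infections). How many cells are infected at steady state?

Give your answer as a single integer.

Answer: 40

Derivation:
Step 0 (initial): 3 infected
Step 1: +4 new -> 7 infected
Step 2: +6 new -> 13 infected
Step 3: +8 new -> 21 infected
Step 4: +3 new -> 24 infected
Step 5: +5 new -> 29 infected
Step 6: +4 new -> 33 infected
Step 7: +2 new -> 35 infected
Step 8: +3 new -> 38 infected
Step 9: +2 new -> 40 infected
Step 10: +0 new -> 40 infected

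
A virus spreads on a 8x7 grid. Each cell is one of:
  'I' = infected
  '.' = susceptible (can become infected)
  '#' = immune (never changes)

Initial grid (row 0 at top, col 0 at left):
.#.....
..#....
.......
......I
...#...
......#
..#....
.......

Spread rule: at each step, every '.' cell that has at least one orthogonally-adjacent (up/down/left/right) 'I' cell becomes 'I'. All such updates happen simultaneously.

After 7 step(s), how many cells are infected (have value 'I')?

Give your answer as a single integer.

Step 0 (initial): 1 infected
Step 1: +3 new -> 4 infected
Step 2: +4 new -> 8 infected
Step 3: +6 new -> 14 infected
Step 4: +6 new -> 20 infected
Step 5: +9 new -> 29 infected
Step 6: +8 new -> 37 infected
Step 7: +6 new -> 43 infected

Answer: 43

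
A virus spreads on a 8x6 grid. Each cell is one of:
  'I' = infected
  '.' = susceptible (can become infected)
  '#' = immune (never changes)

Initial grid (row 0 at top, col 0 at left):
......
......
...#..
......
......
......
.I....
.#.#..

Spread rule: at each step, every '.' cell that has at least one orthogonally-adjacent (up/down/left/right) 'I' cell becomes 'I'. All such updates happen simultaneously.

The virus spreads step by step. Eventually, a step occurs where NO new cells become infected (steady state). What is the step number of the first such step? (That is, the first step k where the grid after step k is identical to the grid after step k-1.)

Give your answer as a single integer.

Answer: 11

Derivation:
Step 0 (initial): 1 infected
Step 1: +3 new -> 4 infected
Step 2: +6 new -> 10 infected
Step 3: +5 new -> 15 infected
Step 4: +7 new -> 22 infected
Step 5: +7 new -> 29 infected
Step 6: +5 new -> 34 infected
Step 7: +5 new -> 39 infected
Step 8: +3 new -> 42 infected
Step 9: +2 new -> 44 infected
Step 10: +1 new -> 45 infected
Step 11: +0 new -> 45 infected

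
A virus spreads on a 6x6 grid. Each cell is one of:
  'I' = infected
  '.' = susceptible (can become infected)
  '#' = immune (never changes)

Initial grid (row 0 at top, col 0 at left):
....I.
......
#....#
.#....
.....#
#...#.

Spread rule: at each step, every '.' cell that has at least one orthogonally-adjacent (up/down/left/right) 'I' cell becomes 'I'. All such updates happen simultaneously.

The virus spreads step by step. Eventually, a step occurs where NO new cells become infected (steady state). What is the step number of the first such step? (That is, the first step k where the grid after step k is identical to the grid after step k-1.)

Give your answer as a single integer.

Step 0 (initial): 1 infected
Step 1: +3 new -> 4 infected
Step 2: +4 new -> 8 infected
Step 3: +4 new -> 12 infected
Step 4: +6 new -> 18 infected
Step 5: +4 new -> 22 infected
Step 6: +2 new -> 24 infected
Step 7: +2 new -> 26 infected
Step 8: +2 new -> 28 infected
Step 9: +1 new -> 29 infected
Step 10: +0 new -> 29 infected

Answer: 10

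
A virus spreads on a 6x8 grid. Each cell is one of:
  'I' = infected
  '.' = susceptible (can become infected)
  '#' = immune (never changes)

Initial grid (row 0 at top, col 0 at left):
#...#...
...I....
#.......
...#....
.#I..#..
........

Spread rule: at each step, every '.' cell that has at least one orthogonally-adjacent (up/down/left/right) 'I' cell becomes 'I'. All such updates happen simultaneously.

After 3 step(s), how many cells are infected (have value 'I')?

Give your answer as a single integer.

Step 0 (initial): 2 infected
Step 1: +7 new -> 9 infected
Step 2: +9 new -> 18 infected
Step 3: +10 new -> 28 infected

Answer: 28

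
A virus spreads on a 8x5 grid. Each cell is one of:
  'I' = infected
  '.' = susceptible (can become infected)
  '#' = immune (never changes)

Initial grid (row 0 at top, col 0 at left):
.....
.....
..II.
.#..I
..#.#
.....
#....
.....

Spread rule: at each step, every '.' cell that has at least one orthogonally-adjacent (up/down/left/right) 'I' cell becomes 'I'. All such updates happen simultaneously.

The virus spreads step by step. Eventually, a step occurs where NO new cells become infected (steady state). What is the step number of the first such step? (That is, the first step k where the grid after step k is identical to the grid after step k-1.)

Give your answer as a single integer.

Answer: 9

Derivation:
Step 0 (initial): 3 infected
Step 1: +6 new -> 9 infected
Step 2: +6 new -> 15 infected
Step 3: +5 new -> 20 infected
Step 4: +5 new -> 25 infected
Step 5: +6 new -> 31 infected
Step 6: +3 new -> 34 infected
Step 7: +1 new -> 35 infected
Step 8: +1 new -> 36 infected
Step 9: +0 new -> 36 infected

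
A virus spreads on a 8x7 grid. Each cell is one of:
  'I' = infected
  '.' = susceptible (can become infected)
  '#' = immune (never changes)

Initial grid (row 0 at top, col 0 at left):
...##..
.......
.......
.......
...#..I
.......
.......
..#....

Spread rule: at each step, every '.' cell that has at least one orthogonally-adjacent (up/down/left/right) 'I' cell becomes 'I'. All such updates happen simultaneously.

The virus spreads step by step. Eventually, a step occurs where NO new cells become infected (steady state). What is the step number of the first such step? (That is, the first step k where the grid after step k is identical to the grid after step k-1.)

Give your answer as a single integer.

Step 0 (initial): 1 infected
Step 1: +3 new -> 4 infected
Step 2: +5 new -> 9 infected
Step 3: +6 new -> 15 infected
Step 4: +7 new -> 22 infected
Step 5: +7 new -> 29 infected
Step 6: +7 new -> 36 infected
Step 7: +6 new -> 42 infected
Step 8: +6 new -> 48 infected
Step 9: +3 new -> 51 infected
Step 10: +1 new -> 52 infected
Step 11: +0 new -> 52 infected

Answer: 11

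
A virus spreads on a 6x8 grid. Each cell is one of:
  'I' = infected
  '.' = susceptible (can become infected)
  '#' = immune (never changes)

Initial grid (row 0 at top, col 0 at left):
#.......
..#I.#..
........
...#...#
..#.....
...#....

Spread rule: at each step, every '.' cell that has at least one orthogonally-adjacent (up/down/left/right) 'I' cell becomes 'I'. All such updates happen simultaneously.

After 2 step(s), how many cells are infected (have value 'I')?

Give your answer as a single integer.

Step 0 (initial): 1 infected
Step 1: +3 new -> 4 infected
Step 2: +4 new -> 8 infected

Answer: 8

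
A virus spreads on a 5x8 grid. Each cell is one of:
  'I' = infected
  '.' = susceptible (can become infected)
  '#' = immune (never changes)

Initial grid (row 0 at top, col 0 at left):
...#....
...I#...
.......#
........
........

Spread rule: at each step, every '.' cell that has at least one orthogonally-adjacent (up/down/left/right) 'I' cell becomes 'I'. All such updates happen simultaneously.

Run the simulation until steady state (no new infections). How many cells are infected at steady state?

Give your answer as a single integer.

Step 0 (initial): 1 infected
Step 1: +2 new -> 3 infected
Step 2: +5 new -> 8 infected
Step 3: +7 new -> 15 infected
Step 4: +8 new -> 23 infected
Step 5: +6 new -> 29 infected
Step 6: +6 new -> 35 infected
Step 7: +2 new -> 37 infected
Step 8: +0 new -> 37 infected

Answer: 37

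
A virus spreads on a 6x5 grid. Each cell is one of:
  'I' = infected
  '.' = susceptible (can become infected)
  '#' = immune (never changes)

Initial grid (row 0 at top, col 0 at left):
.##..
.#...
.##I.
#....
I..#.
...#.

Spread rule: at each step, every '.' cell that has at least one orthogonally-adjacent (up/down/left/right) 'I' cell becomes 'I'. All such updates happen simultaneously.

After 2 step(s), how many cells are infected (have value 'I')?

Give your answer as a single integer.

Answer: 15

Derivation:
Step 0 (initial): 2 infected
Step 1: +5 new -> 7 infected
Step 2: +8 new -> 15 infected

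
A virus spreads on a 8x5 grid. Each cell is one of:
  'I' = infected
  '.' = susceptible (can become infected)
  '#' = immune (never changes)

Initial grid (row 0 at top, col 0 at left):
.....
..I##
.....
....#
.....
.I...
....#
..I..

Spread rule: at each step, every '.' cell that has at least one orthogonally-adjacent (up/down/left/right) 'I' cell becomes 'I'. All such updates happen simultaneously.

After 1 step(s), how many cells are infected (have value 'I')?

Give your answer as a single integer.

Step 0 (initial): 3 infected
Step 1: +10 new -> 13 infected

Answer: 13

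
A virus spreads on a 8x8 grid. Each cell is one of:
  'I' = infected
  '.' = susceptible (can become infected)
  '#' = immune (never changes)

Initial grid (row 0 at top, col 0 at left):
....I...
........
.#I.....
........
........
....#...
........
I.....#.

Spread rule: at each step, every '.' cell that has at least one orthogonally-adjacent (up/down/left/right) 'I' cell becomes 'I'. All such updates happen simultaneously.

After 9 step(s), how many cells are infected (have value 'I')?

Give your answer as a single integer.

Answer: 61

Derivation:
Step 0 (initial): 3 infected
Step 1: +8 new -> 11 infected
Step 2: +12 new -> 23 infected
Step 3: +14 new -> 37 infected
Step 4: +9 new -> 46 infected
Step 5: +5 new -> 51 infected
Step 6: +4 new -> 55 infected
Step 7: +3 new -> 58 infected
Step 8: +2 new -> 60 infected
Step 9: +1 new -> 61 infected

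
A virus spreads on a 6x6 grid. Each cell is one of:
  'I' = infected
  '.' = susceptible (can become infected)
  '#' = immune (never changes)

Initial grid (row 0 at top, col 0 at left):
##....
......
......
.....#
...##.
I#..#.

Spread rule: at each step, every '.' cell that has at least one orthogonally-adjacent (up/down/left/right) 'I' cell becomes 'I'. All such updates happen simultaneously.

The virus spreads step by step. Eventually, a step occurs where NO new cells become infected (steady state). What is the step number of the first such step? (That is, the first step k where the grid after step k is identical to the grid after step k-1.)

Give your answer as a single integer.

Answer: 11

Derivation:
Step 0 (initial): 1 infected
Step 1: +1 new -> 2 infected
Step 2: +2 new -> 4 infected
Step 3: +3 new -> 7 infected
Step 4: +4 new -> 11 infected
Step 5: +4 new -> 15 infected
Step 6: +3 new -> 18 infected
Step 7: +3 new -> 21 infected
Step 8: +3 new -> 24 infected
Step 9: +2 new -> 26 infected
Step 10: +1 new -> 27 infected
Step 11: +0 new -> 27 infected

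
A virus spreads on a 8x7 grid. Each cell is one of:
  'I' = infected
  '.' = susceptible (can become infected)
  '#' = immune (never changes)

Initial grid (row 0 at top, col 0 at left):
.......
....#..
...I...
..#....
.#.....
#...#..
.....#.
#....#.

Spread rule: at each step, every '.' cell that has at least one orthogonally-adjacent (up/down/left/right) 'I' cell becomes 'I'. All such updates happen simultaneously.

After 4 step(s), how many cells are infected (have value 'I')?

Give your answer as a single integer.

Step 0 (initial): 1 infected
Step 1: +4 new -> 5 infected
Step 2: +6 new -> 11 infected
Step 3: +11 new -> 22 infected
Step 4: +9 new -> 31 infected

Answer: 31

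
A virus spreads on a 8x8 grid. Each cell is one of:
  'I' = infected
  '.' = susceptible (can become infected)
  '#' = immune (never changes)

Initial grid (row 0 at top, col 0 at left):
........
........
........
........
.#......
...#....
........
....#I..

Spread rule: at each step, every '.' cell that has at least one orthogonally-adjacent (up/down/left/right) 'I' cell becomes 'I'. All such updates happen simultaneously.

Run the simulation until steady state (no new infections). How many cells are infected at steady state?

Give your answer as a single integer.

Step 0 (initial): 1 infected
Step 1: +2 new -> 3 infected
Step 2: +4 new -> 7 infected
Step 3: +5 new -> 12 infected
Step 4: +6 new -> 18 infected
Step 5: +8 new -> 26 infected
Step 6: +9 new -> 35 infected
Step 7: +8 new -> 43 infected
Step 8: +7 new -> 50 infected
Step 9: +5 new -> 55 infected
Step 10: +3 new -> 58 infected
Step 11: +2 new -> 60 infected
Step 12: +1 new -> 61 infected
Step 13: +0 new -> 61 infected

Answer: 61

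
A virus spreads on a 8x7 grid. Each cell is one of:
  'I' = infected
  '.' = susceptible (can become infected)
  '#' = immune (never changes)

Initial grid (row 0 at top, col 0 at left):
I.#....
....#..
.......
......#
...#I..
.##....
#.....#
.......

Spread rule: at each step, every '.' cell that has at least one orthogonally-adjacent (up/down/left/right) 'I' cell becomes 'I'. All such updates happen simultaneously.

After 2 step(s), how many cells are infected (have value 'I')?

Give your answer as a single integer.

Step 0 (initial): 2 infected
Step 1: +5 new -> 7 infected
Step 2: +9 new -> 16 infected

Answer: 16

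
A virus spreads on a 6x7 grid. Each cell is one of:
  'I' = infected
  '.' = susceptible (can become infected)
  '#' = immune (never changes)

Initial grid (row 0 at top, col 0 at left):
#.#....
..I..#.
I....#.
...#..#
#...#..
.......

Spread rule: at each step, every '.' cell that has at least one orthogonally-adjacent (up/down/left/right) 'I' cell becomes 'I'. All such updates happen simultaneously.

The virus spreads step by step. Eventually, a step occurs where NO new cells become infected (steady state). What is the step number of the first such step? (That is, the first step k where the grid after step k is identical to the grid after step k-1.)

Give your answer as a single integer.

Step 0 (initial): 2 infected
Step 1: +6 new -> 8 infected
Step 2: +6 new -> 14 infected
Step 3: +4 new -> 18 infected
Step 4: +5 new -> 23 infected
Step 5: +4 new -> 27 infected
Step 6: +3 new -> 30 infected
Step 7: +3 new -> 33 infected
Step 8: +1 new -> 34 infected
Step 9: +0 new -> 34 infected

Answer: 9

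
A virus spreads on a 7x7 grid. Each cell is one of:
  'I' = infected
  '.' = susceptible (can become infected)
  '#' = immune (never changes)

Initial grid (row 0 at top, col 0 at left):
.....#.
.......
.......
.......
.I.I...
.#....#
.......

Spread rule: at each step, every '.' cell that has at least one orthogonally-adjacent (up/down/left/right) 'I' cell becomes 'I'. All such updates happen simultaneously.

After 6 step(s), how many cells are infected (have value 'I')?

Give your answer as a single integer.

Step 0 (initial): 2 infected
Step 1: +6 new -> 8 infected
Step 2: +10 new -> 18 infected
Step 3: +11 new -> 29 infected
Step 4: +9 new -> 38 infected
Step 5: +6 new -> 44 infected
Step 6: +1 new -> 45 infected

Answer: 45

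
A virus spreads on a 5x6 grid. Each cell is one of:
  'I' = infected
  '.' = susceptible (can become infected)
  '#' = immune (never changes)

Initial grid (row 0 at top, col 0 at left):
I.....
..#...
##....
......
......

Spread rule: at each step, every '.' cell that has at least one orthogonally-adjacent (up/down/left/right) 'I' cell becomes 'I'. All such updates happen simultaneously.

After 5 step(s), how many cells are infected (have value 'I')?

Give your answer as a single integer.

Step 0 (initial): 1 infected
Step 1: +2 new -> 3 infected
Step 2: +2 new -> 5 infected
Step 3: +1 new -> 6 infected
Step 4: +2 new -> 8 infected
Step 5: +3 new -> 11 infected

Answer: 11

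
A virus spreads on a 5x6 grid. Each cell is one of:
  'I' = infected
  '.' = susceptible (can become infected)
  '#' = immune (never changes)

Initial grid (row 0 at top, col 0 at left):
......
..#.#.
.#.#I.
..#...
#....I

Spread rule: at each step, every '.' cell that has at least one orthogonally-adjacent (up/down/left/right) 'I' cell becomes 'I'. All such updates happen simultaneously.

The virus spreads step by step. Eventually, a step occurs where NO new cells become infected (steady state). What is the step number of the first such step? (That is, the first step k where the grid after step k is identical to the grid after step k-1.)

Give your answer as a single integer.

Answer: 9

Derivation:
Step 0 (initial): 2 infected
Step 1: +4 new -> 6 infected
Step 2: +3 new -> 9 infected
Step 3: +2 new -> 11 infected
Step 4: +2 new -> 13 infected
Step 5: +2 new -> 15 infected
Step 6: +3 new -> 18 infected
Step 7: +2 new -> 20 infected
Step 8: +3 new -> 23 infected
Step 9: +0 new -> 23 infected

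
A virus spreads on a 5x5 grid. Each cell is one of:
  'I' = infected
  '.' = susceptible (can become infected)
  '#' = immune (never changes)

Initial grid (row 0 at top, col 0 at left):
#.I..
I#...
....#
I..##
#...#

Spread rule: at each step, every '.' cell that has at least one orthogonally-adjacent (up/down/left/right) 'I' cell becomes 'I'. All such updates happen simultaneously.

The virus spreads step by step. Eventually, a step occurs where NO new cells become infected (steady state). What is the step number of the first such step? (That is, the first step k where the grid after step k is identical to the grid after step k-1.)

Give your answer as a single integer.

Answer: 5

Derivation:
Step 0 (initial): 3 infected
Step 1: +5 new -> 8 infected
Step 2: +6 new -> 14 infected
Step 3: +3 new -> 17 infected
Step 4: +1 new -> 18 infected
Step 5: +0 new -> 18 infected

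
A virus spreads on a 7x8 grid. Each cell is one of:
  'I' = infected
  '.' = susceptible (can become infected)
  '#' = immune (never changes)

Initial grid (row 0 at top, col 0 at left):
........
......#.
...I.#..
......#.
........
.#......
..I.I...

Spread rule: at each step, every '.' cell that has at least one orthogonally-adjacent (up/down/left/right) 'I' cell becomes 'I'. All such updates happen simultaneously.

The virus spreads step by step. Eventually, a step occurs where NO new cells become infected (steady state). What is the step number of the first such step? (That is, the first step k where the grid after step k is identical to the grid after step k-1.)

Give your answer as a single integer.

Answer: 9

Derivation:
Step 0 (initial): 3 infected
Step 1: +9 new -> 12 infected
Step 2: +13 new -> 25 infected
Step 3: +12 new -> 37 infected
Step 4: +7 new -> 44 infected
Step 5: +3 new -> 47 infected
Step 6: +2 new -> 49 infected
Step 7: +2 new -> 51 infected
Step 8: +1 new -> 52 infected
Step 9: +0 new -> 52 infected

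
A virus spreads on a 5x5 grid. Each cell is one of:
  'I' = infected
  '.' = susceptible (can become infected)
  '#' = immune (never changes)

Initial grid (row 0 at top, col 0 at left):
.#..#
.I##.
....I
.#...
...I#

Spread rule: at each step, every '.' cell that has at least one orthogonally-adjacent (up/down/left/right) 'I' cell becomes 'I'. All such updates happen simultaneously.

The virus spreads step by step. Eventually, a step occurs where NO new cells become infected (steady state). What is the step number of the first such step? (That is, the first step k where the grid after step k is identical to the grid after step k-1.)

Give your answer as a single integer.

Step 0 (initial): 3 infected
Step 1: +7 new -> 10 infected
Step 2: +5 new -> 15 infected
Step 3: +2 new -> 17 infected
Step 4: +0 new -> 17 infected

Answer: 4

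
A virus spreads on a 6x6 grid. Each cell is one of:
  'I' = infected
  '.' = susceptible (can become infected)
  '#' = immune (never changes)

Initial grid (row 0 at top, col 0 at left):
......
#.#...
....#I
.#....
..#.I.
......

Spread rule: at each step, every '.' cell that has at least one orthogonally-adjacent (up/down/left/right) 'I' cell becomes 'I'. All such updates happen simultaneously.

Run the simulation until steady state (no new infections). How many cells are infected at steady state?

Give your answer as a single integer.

Answer: 31

Derivation:
Step 0 (initial): 2 infected
Step 1: +6 new -> 8 infected
Step 2: +5 new -> 13 infected
Step 3: +5 new -> 18 infected
Step 4: +3 new -> 21 infected
Step 5: +4 new -> 25 infected
Step 6: +4 new -> 29 infected
Step 7: +2 new -> 31 infected
Step 8: +0 new -> 31 infected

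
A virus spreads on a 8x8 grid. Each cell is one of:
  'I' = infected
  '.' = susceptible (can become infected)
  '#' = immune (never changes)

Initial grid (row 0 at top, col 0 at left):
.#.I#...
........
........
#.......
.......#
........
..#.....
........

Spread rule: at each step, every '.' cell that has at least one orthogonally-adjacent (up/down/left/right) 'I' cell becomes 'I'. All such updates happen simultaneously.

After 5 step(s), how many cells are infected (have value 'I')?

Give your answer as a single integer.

Answer: 29

Derivation:
Step 0 (initial): 1 infected
Step 1: +2 new -> 3 infected
Step 2: +3 new -> 6 infected
Step 3: +5 new -> 11 infected
Step 4: +8 new -> 19 infected
Step 5: +10 new -> 29 infected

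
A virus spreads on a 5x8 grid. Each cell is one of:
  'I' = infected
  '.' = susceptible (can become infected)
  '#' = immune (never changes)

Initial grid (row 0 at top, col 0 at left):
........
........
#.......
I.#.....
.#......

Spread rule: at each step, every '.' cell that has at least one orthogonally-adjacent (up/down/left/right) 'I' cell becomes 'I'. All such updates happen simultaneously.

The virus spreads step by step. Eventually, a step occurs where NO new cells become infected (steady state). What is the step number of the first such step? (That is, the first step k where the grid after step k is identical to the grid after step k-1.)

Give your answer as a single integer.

Answer: 11

Derivation:
Step 0 (initial): 1 infected
Step 1: +2 new -> 3 infected
Step 2: +1 new -> 4 infected
Step 3: +2 new -> 6 infected
Step 4: +4 new -> 10 infected
Step 5: +5 new -> 15 infected
Step 6: +5 new -> 20 infected
Step 7: +6 new -> 26 infected
Step 8: +5 new -> 31 infected
Step 9: +4 new -> 35 infected
Step 10: +2 new -> 37 infected
Step 11: +0 new -> 37 infected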